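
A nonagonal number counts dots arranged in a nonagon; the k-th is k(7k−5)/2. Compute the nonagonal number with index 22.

1639

The 22nd nonagonal number is n(7n−5)/2 with n = 22.
22·(7·22 − 5)/2 = 22·149/2 = 1639.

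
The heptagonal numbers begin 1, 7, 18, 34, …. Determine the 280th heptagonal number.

195580

The 280th heptagonal number is n(5n−3)/2 with n = 280.
280·(5·280 − 3)/2 = 280·1397/2 = 195580.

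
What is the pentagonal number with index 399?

238602

The 399th pentagonal number is n(3n−1)/2 with n = 399.
399·(3·399 − 1)/2 = 399·1196/2 = 399·598 = 238602.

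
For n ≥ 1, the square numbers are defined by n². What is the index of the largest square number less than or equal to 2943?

54

Solve n² ≤ 2943 for integer n.
n = 54 gives 2916 ≤ 2943, while n = 55 gives 3025 > 2943; so the answer is index 54.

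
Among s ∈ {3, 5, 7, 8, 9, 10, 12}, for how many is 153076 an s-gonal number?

s = 3: P(3, 552) = 152628 and P(3, 553) = 153181; 153076 is not s-gonal.
s = 5: P(5, 319) = 152482 and P(5, 320) = 153440; 153076 is not s-gonal.
s = 7: P(7, 247) = 152152 and P(7, 248) = 153388; 153076 is not s-gonal.
s = 8: P(8, 226) = 152776 and P(8, 227) = 154133; 153076 is not s-gonal.
s = 9: P(9, 209) = 152361 and P(9, 210) = 153825; 153076 is not s-gonal.
s = 10: P(10, 196) = 153076. ✓
s = 12: P(12, 175) = 152425 and P(12, 176) = 154176; 153076 is not s-gonal.
Hits: s ∈ {10} → 1.

1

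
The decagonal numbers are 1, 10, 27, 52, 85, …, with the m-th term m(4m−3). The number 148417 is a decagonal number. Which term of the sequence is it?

193

Set n(4n−3) = 148417, giving 4n² − 3n − 148417 = 0.
The discriminant is 9 + 16·148417 = 2374681, and √2374681 = 1541.
So n = (3 + 1541) / 8 = 1544/8 = 193.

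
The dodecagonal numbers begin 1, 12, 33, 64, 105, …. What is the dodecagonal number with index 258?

331788

The 258th dodecagonal number is n(5n−4) with n = 258.
258·(5·258 − 4) = 258·1286 = 331788.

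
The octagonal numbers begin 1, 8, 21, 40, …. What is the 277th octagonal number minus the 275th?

277·(3·277 − 2) = 229633 and 275·(3·275 − 2) = 226325.
Difference: 229633 − 226325 = 3308.

3308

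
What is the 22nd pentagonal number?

715

The 22nd pentagonal number is n(3n−1)/2 with n = 22.
22·(3·22 − 1)/2 = 22·65/2 = 715.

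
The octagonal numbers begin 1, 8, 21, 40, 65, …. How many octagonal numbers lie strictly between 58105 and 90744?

The n-th octagonal number is n(3n−2).
Smallest index with value > 58105: n = 140 (giving 58520).
Largest index with value < 90744: n = 174 (giving 90480).
Indices 140 through 174: 35 terms.

35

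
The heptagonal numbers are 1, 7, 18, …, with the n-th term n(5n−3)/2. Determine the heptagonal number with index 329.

The 329th heptagonal number is n(5n−3)/2 with n = 329.
329·(5·329 − 3)/2 = 329·1642/2 = 329·821 = 270109.

270109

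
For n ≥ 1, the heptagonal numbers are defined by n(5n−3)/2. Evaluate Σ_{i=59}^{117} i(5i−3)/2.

1177227

Σ i(5i−3)/2 = (5Σi² − 3Σi) / 2 over i = 59..117.
Σi = 6903 − 1711 = 5192 and Σi² = 540735 − 66729 = 474006.
(5·474006 − 3·5192) / 2 = 2354454/2 = 1177227.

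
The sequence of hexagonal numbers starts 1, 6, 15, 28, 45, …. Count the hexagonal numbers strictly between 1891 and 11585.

The n-th hexagonal number is n(2n−1).
Smallest index with value > 1891: n = 32 (giving 2016).
Largest index with value < 11585: n = 76 (giving 11476).
Indices 32 through 76: 45 terms.

45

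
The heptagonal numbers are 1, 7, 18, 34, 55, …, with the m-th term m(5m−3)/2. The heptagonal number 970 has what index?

Set n(5n−3)/2 = 970, giving 5n² − 3n − 1940 = 0.
The discriminant is 9 + 40·970 = 38809, and √38809 = 197.
So n = (3 + 197) / 10 = 200/10 = 20.

20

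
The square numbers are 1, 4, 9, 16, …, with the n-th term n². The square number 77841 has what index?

We need n² = 77841, so n = √77841 = 279.

279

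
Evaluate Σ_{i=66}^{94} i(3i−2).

558250

Σ i(3i−2) = 3Σi² − 2Σi over i = 66..94.
Σi = 4465 − 2145 = 2320 and Σi² = 281295 − 93665 = 187630.
3·187630 − 2·2320 = 558250.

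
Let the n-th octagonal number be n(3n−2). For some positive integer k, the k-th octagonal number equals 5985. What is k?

45

Set n(3n−2) = 5985, giving 3n² − 2n − 5985 = 0.
So n = (2 + 268) / 6 = 270/6 = 45.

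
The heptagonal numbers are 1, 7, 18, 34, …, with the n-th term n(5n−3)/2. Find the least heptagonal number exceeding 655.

697

Solve n(5n−3)/2 > 655 for integer n.
The largest n with value ≤ 655 is 16 (since 616 ≤ 655 < 697), so the first above is n = 17, value 697.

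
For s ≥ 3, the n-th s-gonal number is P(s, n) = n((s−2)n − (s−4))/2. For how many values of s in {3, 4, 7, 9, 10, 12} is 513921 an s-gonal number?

s = 3: P(3, 1013) = 513591 and P(3, 1014) = 514605; 513921 is not s-gonal.
s = 4: P(4, 716) = 512656 and P(4, 717) = 514089; 513921 is not s-gonal.
s = 7: P(7, 453) = 512343 and P(7, 454) = 514609; 513921 is not s-gonal.
s = 9: P(9, 383) = 512454 and P(9, 384) = 515136; 513921 is not s-gonal.
s = 10: P(10, 358) = 511582 and P(10, 359) = 514447; 513921 is not s-gonal.
s = 12: P(12, 321) = 513921. ✓
Hits: s ∈ {12} → 1.

1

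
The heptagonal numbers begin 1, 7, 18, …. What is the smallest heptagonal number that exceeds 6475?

6682

Solve n(5n−3)/2 > 6475 for integer n.
The largest n with value ≤ 6475 is 51 (since 6426 ≤ 6475 < 6682), so the first above is n = 52, value 6682.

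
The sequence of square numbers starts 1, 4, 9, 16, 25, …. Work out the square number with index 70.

4900

70² = 4900.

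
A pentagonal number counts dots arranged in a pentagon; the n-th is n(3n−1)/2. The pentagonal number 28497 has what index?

138

Set n(3n−1)/2 = 28497, giving 3n² − n − 56994 = 0.
So n = (1 + 827) / 6 = 828/6 = 138.
Check: 138·(3·138 − 1)/2 = 28497. ✓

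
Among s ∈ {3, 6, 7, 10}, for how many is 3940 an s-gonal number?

1

s = 3: P(3, 88) = 3916 and P(3, 89) = 4005; 3940 is not s-gonal.
s = 6: P(6, 44) = 3828 and P(6, 45) = 4005; 3940 is not s-gonal.
s = 7: P(7, 40) = 3940. ✓
s = 10: P(10, 31) = 3751 and P(10, 32) = 4000; 3940 is not s-gonal.
Hits: s ∈ {7} → 1.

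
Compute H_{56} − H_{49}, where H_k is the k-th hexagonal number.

1463

56·(2·56 − 1) = 6216 and 49·(2·49 − 1) = 4753.
Difference: 6216 − 4753 = 1463.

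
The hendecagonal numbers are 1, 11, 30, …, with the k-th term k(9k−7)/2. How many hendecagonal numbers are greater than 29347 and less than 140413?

96

The n-th hendecagonal number is n(9n−7)/2.
Smallest index with value > 29347: n = 82 (giving 29971).
Largest index with value < 140413: n = 177 (giving 140361).
Indices 82 through 177: 96 terms.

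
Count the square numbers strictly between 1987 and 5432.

The n-th square number is n².
Smallest index with value > 1987: n = 45 (giving 2025).
Largest index with value < 5432: n = 73 (giving 5329).
Indices 45 through 73: 29 terms.

29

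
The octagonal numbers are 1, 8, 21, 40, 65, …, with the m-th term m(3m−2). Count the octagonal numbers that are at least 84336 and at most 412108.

203

The n-th octagonal number is n(3n−2).
Smallest index with value ≥ 84336: n = 168 (giving 84336).
Largest index with value ≤ 412108: n = 370 (giving 409960).
Indices 168 through 370: 203 terms.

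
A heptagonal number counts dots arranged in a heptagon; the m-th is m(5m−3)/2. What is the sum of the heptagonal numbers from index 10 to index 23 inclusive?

9751

Σ i(5i−3)/2 = (5Σi² − 3Σi) / 2 over i = 10..23.
Σi = 276 − 45 = 231 and Σi² = 4324 − 285 = 4039.
(5·4039 − 3·231) / 2 = 19502/2 = 9751.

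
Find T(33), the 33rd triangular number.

The 33rd triangular number is n(n+1)/2 with n = 33.
33·34/2 = 1122/2 = 561.

561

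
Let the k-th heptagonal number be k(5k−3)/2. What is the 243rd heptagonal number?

147258

The 243rd heptagonal number is n(5n−3)/2 with n = 243.
243·(5·243 − 3)/2 = 243·1212/2 = 243·606 = 147258.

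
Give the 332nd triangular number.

332·333/2 = 110556/2 = 55278.

55278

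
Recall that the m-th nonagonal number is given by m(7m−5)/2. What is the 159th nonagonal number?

88086

The 159th nonagonal number is n(7n−5)/2 with n = 159.
159·(7·159 − 5)/2 = 159·1108/2 = 159·554 = 88086.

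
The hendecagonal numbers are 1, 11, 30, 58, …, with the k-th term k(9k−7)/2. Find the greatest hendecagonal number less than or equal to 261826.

Solve n(9n−7)/2 ≤ 261826 for integer n.
n = 241 gives 260521 ≤ 261826, while n = 242 gives 262691 > 261826; so the answer is 260521.

260521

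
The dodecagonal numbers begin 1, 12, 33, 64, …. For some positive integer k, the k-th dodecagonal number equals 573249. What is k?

339

Set n(5n−4) = 573249, giving 5n² − 4n − 573249 = 0.
The discriminant is 16 + 20·573249 = 11464996, and √11464996 = 3386.
So n = (4 + 3386) / 10 = 3390/10 = 339.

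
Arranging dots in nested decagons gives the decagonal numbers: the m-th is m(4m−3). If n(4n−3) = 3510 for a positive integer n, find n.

30

Set n(4n−3) = 3510, giving 4n² − 3n − 3510 = 0.
The discriminant is 9 + 16·3510 = 56169, and √56169 = 237.
So n = (3 + 237) / 8 = 240/8 = 30.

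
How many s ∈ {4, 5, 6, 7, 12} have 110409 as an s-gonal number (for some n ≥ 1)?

s = 4: P(4, 332) = 110224 and P(4, 333) = 110889; 110409 is not s-gonal.
s = 5: P(5, 271) = 110026 and P(5, 272) = 110840; 110409 is not s-gonal.
s = 6: P(6, 235) = 110215 and P(6, 236) = 111156; 110409 is not s-gonal.
s = 7: P(7, 210) = 109935 and P(7, 211) = 110986; 110409 is not s-gonal.
s = 12: P(12, 149) = 110409. ✓
Hits: s ∈ {12} → 1.

1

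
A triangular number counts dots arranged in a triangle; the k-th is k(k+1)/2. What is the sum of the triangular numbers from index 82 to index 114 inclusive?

161579

Σ i(i+1)/2 = (Σi² + Σi) / 2 over i = 82..114.
Σi = 6555 − 3321 = 3234 and Σi² = 500365 − 180441 = 319924.
(1·319924 + 1·3234) / 2 = 323158/2 = 161579.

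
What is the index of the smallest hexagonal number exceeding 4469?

Solve n(2n−1) > 4469 for integer n.
The largest n with value ≤ 4469 is 47 (since 4371 ≤ 4469 < 4560), so the first above is n = 48, value 4560.

48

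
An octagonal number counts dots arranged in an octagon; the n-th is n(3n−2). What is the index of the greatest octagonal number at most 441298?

383

Solve n(3n−2) ≤ 441298 for integer n.
n = 383 gives 439301 ≤ 441298, while n = 384 gives 441600 > 441298; so the answer is index 383.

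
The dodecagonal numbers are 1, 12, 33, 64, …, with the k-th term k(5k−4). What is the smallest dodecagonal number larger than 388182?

390880

Solve n(5n−4) > 388182 for integer n.
The largest n with value ≤ 388182 is 279 (since 388089 ≤ 388182 < 390880), so the first above is n = 280, value 390880.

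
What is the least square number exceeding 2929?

Solve n² > 2929 for integer n.
The largest n with value ≤ 2929 is 54 (since 2916 ≤ 2929 < 3025), so the first above is n = 55, value 3025.

3025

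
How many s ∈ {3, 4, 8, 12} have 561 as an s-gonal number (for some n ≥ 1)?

2

s = 3: P(3, 33) = 561. ✓
s = 4: P(4, 23) = 529 and P(4, 24) = 576; 561 is not s-gonal.
s = 8: P(8, 14) = 560 and P(8, 15) = 645; 561 is not s-gonal.
s = 12: P(12, 11) = 561. ✓
Hits: s ∈ {3, 12} → 2.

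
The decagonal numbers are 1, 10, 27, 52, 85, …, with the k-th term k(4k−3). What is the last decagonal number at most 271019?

269620

Solve n(4n−3) ≤ 271019 for integer n.
n = 260 gives 269620 ≤ 271019, while n = 261 gives 271701 > 271019; so the answer is 269620.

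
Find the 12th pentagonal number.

210

The 12th pentagonal number is n(3n−1)/2 with n = 12.
12·(3·12 − 1)/2 = 12·35/2 = 210.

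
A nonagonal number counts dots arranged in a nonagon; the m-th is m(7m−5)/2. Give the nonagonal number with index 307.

329104

The 307th nonagonal number is n(7n−5)/2 with n = 307.
307·(7·307 − 5)/2 = 307·2144/2 = 307·1072 = 329104.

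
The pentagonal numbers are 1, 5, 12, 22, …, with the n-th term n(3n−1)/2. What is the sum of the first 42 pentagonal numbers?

37926

Σ i(3i−1)/2 = (3Σi² − Σi) / 2 over i = 1..42.
Σi = 903 and Σi² = 25585.
(3·25585 − 1·903) / 2 = 75852/2 = 37926.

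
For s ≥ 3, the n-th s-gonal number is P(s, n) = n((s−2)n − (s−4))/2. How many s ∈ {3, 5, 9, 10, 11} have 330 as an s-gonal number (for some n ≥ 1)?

s = 3: P(3, 25) = 325 and P(3, 26) = 351; 330 is not s-gonal.
s = 5: P(5, 15) = 330. ✓
s = 9: P(9, 10) = 325 and P(9, 11) = 396; 330 is not s-gonal.
s = 10: P(10, 9) = 297 and P(10, 10) = 370; 330 is not s-gonal.
s = 11: P(11, 8) = 260 and P(11, 9) = 333; 330 is not s-gonal.
Hits: s ∈ {5} → 1.

1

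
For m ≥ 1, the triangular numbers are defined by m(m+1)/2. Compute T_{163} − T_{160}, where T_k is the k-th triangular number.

486

163·164/2 = 13366 and 160·161/2 = 12880.
Difference: 13366 − 12880 = 486.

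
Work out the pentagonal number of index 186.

51801

186·(3·186 − 1)/2 = 186·557/2 = 51801.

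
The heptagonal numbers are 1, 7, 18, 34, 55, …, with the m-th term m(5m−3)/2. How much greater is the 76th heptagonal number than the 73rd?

1113

76·(5·76 − 3)/2 = 14326 and 73·(5·73 − 3)/2 = 13213.
Difference: 14326 − 13213 = 1113.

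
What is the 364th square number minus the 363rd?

727

n² − (n−1)² = 2n − 1, so 364² − 363² = 2·364 − 1 = 727.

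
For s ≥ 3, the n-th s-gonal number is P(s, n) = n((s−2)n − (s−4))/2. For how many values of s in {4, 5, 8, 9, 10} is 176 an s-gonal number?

s = 4: P(4, 13) = 169 and P(4, 14) = 196; 176 is not s-gonal.
s = 5: P(5, 11) = 176. ✓
s = 8: P(8, 8) = 176. ✓
s = 9: P(9, 7) = 154 and P(9, 8) = 204; 176 is not s-gonal.
s = 10: P(10, 7) = 175 and P(10, 8) = 232; 176 is not s-gonal.
Hits: s ∈ {5, 8} → 2.

2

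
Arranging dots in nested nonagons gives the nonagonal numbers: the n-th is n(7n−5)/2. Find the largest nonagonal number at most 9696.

Solve n(7n−5)/2 ≤ 9696 for integer n.
n = 52 gives 9334 ≤ 9696, while n = 53 gives 9699 > 9696; so the answer is 9334.

9334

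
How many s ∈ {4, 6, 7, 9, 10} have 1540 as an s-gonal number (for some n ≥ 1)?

2

s = 4: P(4, 39) = 1521 and P(4, 40) = 1600; 1540 is not s-gonal.
s = 6: P(6, 28) = 1540. ✓
s = 7: P(7, 25) = 1525 and P(7, 26) = 1651; 1540 is not s-gonal.
s = 9: P(9, 21) = 1491 and P(9, 22) = 1639; 1540 is not s-gonal.
s = 10: P(10, 20) = 1540. ✓
Hits: s ∈ {6, 10} → 2.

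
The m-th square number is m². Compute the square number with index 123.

15129

The 123rd square number is n² with n = 123.
123² = 15129.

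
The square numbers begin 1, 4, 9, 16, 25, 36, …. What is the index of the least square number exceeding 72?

Solve n² > 72 for integer n.
The largest n with value ≤ 72 is 8 (since 64 ≤ 72 < 81), so the first above is n = 9, value 81.

9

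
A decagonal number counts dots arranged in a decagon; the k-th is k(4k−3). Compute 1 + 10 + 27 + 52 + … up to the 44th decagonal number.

Σ i(4i−3) = 4Σi² − 3Σi over i = 1..44.
Σi = 990 and Σi² = 29370.
4·29370 − 3·990 = 114510.

114510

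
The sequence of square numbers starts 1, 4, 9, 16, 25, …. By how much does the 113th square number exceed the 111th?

113² = 12769 and 111² = 12321.
Difference: 12769 − 12321 = 448.

448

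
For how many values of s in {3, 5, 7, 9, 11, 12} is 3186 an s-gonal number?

s = 3: P(3, 79) = 3160 and P(3, 80) = 3240; 3186 is not s-gonal.
s = 5: P(5, 46) = 3151 and P(5, 47) = 3290; 3186 is not s-gonal.
s = 7: P(7, 36) = 3186. ✓
s = 9: P(9, 30) = 3075 and P(9, 31) = 3286; 3186 is not s-gonal.
s = 11: P(11, 27) = 3186. ✓
s = 12: P(12, 25) = 3025 and P(12, 26) = 3276; 3186 is not s-gonal.
Hits: s ∈ {7, 11} → 2.

2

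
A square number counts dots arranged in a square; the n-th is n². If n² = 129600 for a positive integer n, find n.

We need n² = 129600, so n = √129600 = 360.

360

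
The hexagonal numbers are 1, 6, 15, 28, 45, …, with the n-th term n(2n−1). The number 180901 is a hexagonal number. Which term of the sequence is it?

Set n(2n−1) = 180901, giving 2n² − n − 180901 = 0.
The discriminant is 1 + 8·180901 = 1447209, and √1447209 = 1203.
So n = (1 + 1203) / 4 = 1204/4 = 301.
Check: 301·(2·301 − 1) = 180901. ✓

301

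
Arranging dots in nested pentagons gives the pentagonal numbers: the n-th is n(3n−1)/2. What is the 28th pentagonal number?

1162

The 28th pentagonal number is n(3n−1)/2 with n = 28.
28·(3·28 − 1)/2 = 28·83/2 = 1162.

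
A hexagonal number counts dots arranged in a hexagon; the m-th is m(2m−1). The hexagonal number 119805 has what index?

245

Set n(2n−1) = 119805, giving 2n² − n − 119805 = 0.
The discriminant is 1 + 8·119805 = 958441, and √958441 = 979.
So n = (1 + 979) / 4 = 980/4 = 245.
Check: 245·(2·245 − 1) = 119805. ✓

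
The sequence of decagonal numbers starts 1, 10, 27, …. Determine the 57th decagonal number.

The 57th decagonal number is n(4n−3) with n = 57.
57·(4·57 − 3) = 57·225 = 12825.

12825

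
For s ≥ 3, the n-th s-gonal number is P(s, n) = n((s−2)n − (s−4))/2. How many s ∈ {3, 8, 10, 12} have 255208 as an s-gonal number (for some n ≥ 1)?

s = 3: P(3, 713) = 254541 and P(3, 714) = 255255; 255208 is not s-gonal.
s = 8: P(8, 292) = 255208. ✓
s = 10: P(10, 252) = 253260 and P(10, 253) = 255277; 255208 is not s-gonal.
s = 12: P(12, 226) = 254476 and P(12, 227) = 256737; 255208 is not s-gonal.
Hits: s ∈ {8} → 1.

1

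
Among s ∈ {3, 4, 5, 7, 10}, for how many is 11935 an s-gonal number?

2

s = 3: P(3, 154) = 11935. ✓
s = 4: P(4, 109) = 11881 and P(4, 110) = 12100; 11935 is not s-gonal.
s = 5: P(5, 89) = 11837 and P(5, 90) = 12105; 11935 is not s-gonal.
s = 7: P(7, 69) = 11799 and P(7, 70) = 12145; 11935 is not s-gonal.
s = 10: P(10, 55) = 11935. ✓
Hits: s ∈ {3, 10} → 2.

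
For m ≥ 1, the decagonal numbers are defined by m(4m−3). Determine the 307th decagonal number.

376075

307·(4·307 − 3) = 307·1225 = 376075.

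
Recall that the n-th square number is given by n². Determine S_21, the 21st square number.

21² = 441.

441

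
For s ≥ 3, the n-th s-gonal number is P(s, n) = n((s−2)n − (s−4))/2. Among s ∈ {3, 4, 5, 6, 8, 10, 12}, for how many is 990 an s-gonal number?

s = 3: P(3, 44) = 990. ✓
s = 4: P(4, 31) = 961 and P(4, 32) = 1024; 990 is not s-gonal.
s = 5: P(5, 25) = 925 and P(5, 26) = 1001; 990 is not s-gonal.
s = 6: P(6, 22) = 946 and P(6, 23) = 1035; 990 is not s-gonal.
s = 8: P(8, 18) = 936 and P(8, 19) = 1045; 990 is not s-gonal.
s = 10: P(10, 16) = 976 and P(10, 17) = 1105; 990 is not s-gonal.
s = 12: P(12, 14) = 924 and P(12, 15) = 1065; 990 is not s-gonal.
Hits: s ∈ {3} → 1.

1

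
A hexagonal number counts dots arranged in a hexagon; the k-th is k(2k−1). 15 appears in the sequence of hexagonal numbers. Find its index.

3

Set n(2n−1) = 15, giving 2n² − n − 15 = 0.
The discriminant is 1 + 8·15 = 121, and √121 = 11.
So n = (1 + 11) / 4 = 12/4 = 3.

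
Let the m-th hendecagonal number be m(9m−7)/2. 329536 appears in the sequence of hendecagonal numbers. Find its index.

Set n(9n−7)/2 = 329536, giving 9n² − 7n − 659072 = 0.
The discriminant is 49 + 72·329536 = 23726641, and √23726641 = 4871.
So n = (7 + 4871) / 18 = 4878/18 = 271.

271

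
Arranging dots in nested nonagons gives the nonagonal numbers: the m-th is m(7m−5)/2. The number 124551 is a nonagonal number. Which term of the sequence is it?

189

Set n(7n−5)/2 = 124551, giving 7n² − 5n − 249102 = 0.
The discriminant is 25 + 56·124551 = 6974881, and √6974881 = 2641.
So n = (5 + 2641) / 14 = 2646/14 = 189.
Check: 189·(7·189 − 5)/2 = 124551. ✓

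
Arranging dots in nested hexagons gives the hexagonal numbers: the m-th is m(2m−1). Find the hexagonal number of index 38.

The 38th hexagonal number is n(2n−1) with n = 38.
38·(2·38 − 1) = 38·75 = 2850.

2850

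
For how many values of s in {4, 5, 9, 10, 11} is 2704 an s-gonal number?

s = 4: P(4, 52) = 2704. ✓
s = 5: P(5, 42) = 2625 and P(5, 43) = 2752; 2704 is not s-gonal.
s = 9: P(9, 28) = 2674 and P(9, 29) = 2871; 2704 is not s-gonal.
s = 10: P(10, 26) = 2626 and P(10, 27) = 2835; 2704 is not s-gonal.
s = 11: P(11, 24) = 2508 and P(11, 25) = 2725; 2704 is not s-gonal.
Hits: s ∈ {4} → 1.

1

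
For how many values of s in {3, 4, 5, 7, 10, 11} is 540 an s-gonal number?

s = 3: P(3, 32) = 528 and P(3, 33) = 561; 540 is not s-gonal.
s = 4: P(4, 23) = 529 and P(4, 24) = 576; 540 is not s-gonal.
s = 5: P(5, 19) = 532 and P(5, 20) = 590; 540 is not s-gonal.
s = 7: P(7, 15) = 540. ✓
s = 10: P(10, 12) = 540. ✓
s = 11: P(11, 11) = 506 and P(11, 12) = 606; 540 is not s-gonal.
Hits: s ∈ {7, 10} → 2.

2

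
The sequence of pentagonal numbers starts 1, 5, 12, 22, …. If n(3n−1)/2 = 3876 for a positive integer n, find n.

51

Set n(3n−1)/2 = 3876, giving 3n² − n − 7752 = 0.
So n = (1 + 305) / 6 = 306/6 = 51.
Check: 51·(3·51 − 1)/2 = 3876. ✓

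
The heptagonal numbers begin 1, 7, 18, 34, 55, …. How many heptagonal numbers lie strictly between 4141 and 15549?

The n-th heptagonal number is n(5n−3)/2.
Smallest index with value > 4141: n = 42 (giving 4347).
Largest index with value < 15549: n = 79 (giving 15484).
Indices 42 through 79: 38 terms.

38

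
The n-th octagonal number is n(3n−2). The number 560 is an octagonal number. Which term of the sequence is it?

Set n(3n−2) = 560, giving 3n² − 2n − 560 = 0.
The discriminant is 4 + 12·560 = 6724, and √6724 = 82.
So n = (2 + 82) / 6 = 84/6 = 14.

14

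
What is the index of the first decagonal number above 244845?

248

Solve n(4n−3) > 244845 for integer n.
The largest n with value ≤ 244845 is 247 (since 243295 ≤ 244845 < 245272), so the first above is n = 248, value 245272.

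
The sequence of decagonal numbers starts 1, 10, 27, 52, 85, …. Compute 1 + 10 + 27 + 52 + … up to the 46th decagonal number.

130801

Σ i(4i−3) = 4Σi² − 3Σi over i = 1..46.
Σi = 1081 and Σi² = 33511.
4·33511 − 3·1081 = 130801.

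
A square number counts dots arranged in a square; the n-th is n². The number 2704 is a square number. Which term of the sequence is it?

52

We need n² = 2704, so n = √2704 = 52.
Check: 52² = 2704. ✓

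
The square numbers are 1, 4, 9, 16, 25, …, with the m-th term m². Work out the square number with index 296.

87616

The 296th square number is n² with n = 296.
296² = 87616.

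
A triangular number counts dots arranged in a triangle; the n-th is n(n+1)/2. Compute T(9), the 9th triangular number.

The 9th triangular number is n(n+1)/2 with n = 9.
9·10/2 = 90/2 = 45.

45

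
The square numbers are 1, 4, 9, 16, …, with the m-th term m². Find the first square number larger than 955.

Solve n² > 955 for integer n.
The largest n with value ≤ 955 is 30 (since 900 ≤ 955 < 961), so the first above is n = 31, value 961.

961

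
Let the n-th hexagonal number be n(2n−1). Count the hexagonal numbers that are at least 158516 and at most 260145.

The n-th hexagonal number is n(2n−1).
Smallest index with value ≥ 158516: n = 282 (giving 158766).
Largest index with value ≤ 260145: n = 360 (giving 258840).
Indices 282 through 360: 79 terms.

79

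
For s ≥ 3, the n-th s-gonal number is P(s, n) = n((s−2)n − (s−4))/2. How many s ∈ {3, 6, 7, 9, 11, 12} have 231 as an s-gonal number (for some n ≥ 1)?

2

s = 3: P(3, 21) = 231. ✓
s = 6: P(6, 11) = 231. ✓
s = 7: P(7, 9) = 189 and P(7, 10) = 235; 231 is not s-gonal.
s = 9: P(9, 8) = 204 and P(9, 9) = 261; 231 is not s-gonal.
s = 11: P(11, 7) = 196 and P(11, 8) = 260; 231 is not s-gonal.
s = 12: P(12, 7) = 217 and P(12, 8) = 288; 231 is not s-gonal.
Hits: s ∈ {3, 6} → 2.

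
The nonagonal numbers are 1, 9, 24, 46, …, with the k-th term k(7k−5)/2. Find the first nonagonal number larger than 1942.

1956

Solve n(7n−5)/2 > 1942 for integer n.
The largest n with value ≤ 1942 is 23 (since 1794 ≤ 1942 < 1956), so the first above is n = 24, value 1956.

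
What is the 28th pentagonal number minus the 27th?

Consecutive pentagonal numbers differ by 3n − 2: here 3·28 − 2 = 82.

82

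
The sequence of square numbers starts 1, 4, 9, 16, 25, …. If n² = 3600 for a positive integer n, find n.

60

We need n² = 3600, so n = √3600 = 60.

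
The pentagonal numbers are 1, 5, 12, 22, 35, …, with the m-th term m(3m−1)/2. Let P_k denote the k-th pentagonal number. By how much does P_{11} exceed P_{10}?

Consecutive pentagonal numbers differ by 3n − 2: here 3·11 − 2 = 31.

31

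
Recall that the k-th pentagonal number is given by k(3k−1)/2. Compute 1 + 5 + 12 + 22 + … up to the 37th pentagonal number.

Σ i(3i−1)/2 = (3Σi² − Σi) / 2 over i = 1..37.
Σi = 703 and Σi² = 17575.
(3·17575 − 1·703) / 2 = 52022/2 = 26011.

26011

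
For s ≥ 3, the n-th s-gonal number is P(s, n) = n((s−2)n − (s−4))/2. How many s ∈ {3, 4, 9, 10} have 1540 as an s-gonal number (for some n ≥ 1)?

s = 3: P(3, 55) = 1540. ✓
s = 4: P(4, 39) = 1521 and P(4, 40) = 1600; 1540 is not s-gonal.
s = 9: P(9, 21) = 1491 and P(9, 22) = 1639; 1540 is not s-gonal.
s = 10: P(10, 20) = 1540. ✓
Hits: s ∈ {3, 10} → 2.

2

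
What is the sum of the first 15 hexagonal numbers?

Σ i(2i−1) = 2Σi² − Σi over i = 1..15.
Σi = 120 and Σi² = 1240.
2·1240 − 1·120 = 2360.

2360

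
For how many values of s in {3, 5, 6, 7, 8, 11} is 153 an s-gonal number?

s = 3: P(3, 17) = 153. ✓
s = 5: P(5, 10) = 145 and P(5, 11) = 176; 153 is not s-gonal.
s = 6: P(6, 9) = 153. ✓
s = 7: P(7, 8) = 148 and P(7, 9) = 189; 153 is not s-gonal.
s = 8: P(8, 7) = 133 and P(8, 8) = 176; 153 is not s-gonal.
s = 11: P(11, 6) = 141 and P(11, 7) = 196; 153 is not s-gonal.
Hits: s ∈ {3, 6} → 2.

2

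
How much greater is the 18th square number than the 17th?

n² − (n−1)² = 2n − 1, so 18² − 17² = 2·18 − 1 = 35.

35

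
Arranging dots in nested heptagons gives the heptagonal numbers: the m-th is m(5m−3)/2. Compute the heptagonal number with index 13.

13·(5·13 − 3)/2 = 13·62/2 = 13·31 = 403.

403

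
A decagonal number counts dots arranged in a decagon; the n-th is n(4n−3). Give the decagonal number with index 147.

147·(4·147 − 3) = 147·585 = 85995.

85995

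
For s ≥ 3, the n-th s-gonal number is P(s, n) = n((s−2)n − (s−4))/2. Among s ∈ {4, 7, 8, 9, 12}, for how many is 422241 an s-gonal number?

1

s = 4: P(4, 649) = 421201 and P(4, 650) = 422500; 422241 is not s-gonal.
s = 7: P(7, 411) = 421686 and P(7, 412) = 423742; 422241 is not s-gonal.
s = 8: P(8, 375) = 421125 and P(8, 376) = 423376; 422241 is not s-gonal.
s = 9: P(9, 347) = 420564 and P(9, 348) = 422994; 422241 is not s-gonal.
s = 12: P(12, 291) = 422241. ✓
Hits: s ∈ {12} → 1.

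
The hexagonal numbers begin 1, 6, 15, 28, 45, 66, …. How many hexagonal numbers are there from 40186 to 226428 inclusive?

The n-th hexagonal number is n(2n−1).
Smallest index with value ≥ 40186: n = 142 (giving 40186).
Largest index with value ≤ 226428: n = 336 (giving 225456).
Indices 142 through 336: 195 terms.

195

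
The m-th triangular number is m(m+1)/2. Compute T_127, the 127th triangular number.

8128

127·128/2 = 16256/2 = 8128.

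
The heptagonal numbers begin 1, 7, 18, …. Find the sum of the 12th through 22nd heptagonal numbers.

7942

Σ i(5i−3)/2 = (5Σi² − 3Σi) / 2 over i = 12..22.
Σi = 253 − 66 = 187 and Σi² = 3795 − 506 = 3289.
(5·3289 − 3·187) / 2 = 15884/2 = 7942.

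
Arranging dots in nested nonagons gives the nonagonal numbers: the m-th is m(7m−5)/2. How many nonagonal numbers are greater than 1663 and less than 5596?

18

The n-th nonagonal number is n(7n−5)/2.
Smallest index with value > 1663: n = 23 (giving 1794).
Largest index with value < 5596: n = 40 (giving 5500).
Indices 23 through 40: 18 terms.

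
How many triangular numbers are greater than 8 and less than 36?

4

The n-th triangular number is n(n+1)/2.
Smallest index with value > 8: n = 4 (giving 10).
Largest index with value < 36: n = 7 (giving 28).
Indices 4 through 7: 4 terms.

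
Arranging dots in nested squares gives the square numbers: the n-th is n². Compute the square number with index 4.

16

4² = 16.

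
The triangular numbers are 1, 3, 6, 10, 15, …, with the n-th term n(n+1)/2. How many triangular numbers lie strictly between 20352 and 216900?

457

The n-th triangular number is n(n+1)/2.
Smallest index with value > 20352: n = 202 (giving 20503).
Largest index with value < 216900: n = 658 (giving 216811).
Indices 202 through 658: 457 terms.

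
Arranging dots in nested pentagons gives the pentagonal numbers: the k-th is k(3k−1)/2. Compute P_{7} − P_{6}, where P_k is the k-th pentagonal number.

19

Consecutive pentagonal numbers differ by 3n − 2: here 3·7 − 2 = 19.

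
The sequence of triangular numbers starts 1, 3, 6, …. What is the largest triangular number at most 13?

Solve n(n+1)/2 ≤ 13 for integer n.
n = 4 gives 10 ≤ 13, while n = 5 gives 15 > 13; so the answer is 10.

10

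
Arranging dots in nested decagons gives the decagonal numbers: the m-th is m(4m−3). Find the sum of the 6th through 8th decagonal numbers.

Σ i(4i−3) = 4Σi² − 3Σi over i = 6..8.
Σi = 36 − 15 = 21 and Σi² = 204 − 55 = 149.
4·149 − 3·21 = 533.

533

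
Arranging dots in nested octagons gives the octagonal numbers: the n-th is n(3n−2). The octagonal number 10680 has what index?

Set n(3n−2) = 10680, giving 3n² − 2n − 10680 = 0.
The discriminant is 4 + 12·10680 = 128164, and √128164 = 358.
So n = (2 + 358) / 6 = 360/6 = 60.

60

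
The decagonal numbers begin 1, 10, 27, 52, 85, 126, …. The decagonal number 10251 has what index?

Set n(4n−3) = 10251, giving 4n² − 3n − 10251 = 0.
The discriminant is 9 + 16·10251 = 164025, and √164025 = 405.
So n = (3 + 405) / 8 = 408/8 = 51.
Check: 51·(4·51 − 3) = 10251. ✓

51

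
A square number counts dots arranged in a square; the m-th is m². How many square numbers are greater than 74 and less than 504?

The n-th square number is n².
Smallest index with value > 74: n = 9 (giving 81).
Largest index with value < 504: n = 22 (giving 484).
Indices 9 through 22: 14 terms.

14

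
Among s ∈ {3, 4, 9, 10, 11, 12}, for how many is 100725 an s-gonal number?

s = 3: P(3, 448) = 100576 and P(3, 449) = 101025; 100725 is not s-gonal.
s = 4: P(4, 317) = 100489 and P(4, 318) = 101124; 100725 is not s-gonal.
s = 9: P(9, 170) = 100725. ✓
s = 10: P(10, 159) = 100647 and P(10, 160) = 101920; 100725 is not s-gonal.
s = 11: P(11, 150) = 100725. ✓
s = 12: P(12, 142) = 100252 and P(12, 143) = 101673; 100725 is not s-gonal.
Hits: s ∈ {9, 11} → 2.

2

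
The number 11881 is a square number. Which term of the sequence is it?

109

We need n² = 11881, so n = √11881 = 109.
Check: 109² = 11881. ✓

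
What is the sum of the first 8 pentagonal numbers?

288

Σ i(3i−1)/2 = (3Σi² − Σi) / 2 over i = 1..8.
Σi = 36 and Σi² = 204.
(3·204 − 1·36) / 2 = 576/2 = 288.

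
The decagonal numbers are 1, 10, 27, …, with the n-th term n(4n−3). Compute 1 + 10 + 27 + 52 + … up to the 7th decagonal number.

476

Σ i(4i−3) = 4Σi² − 3Σi over i = 1..7.
Σi = 28 and Σi² = 140.
4·140 − 3·28 = 476.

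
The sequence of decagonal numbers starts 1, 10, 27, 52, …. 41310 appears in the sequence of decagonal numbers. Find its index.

102

Set n(4n−3) = 41310, giving 4n² − 3n − 41310 = 0.
The discriminant is 9 + 16·41310 = 660969, and √660969 = 813.
So n = (3 + 813) / 8 = 816/8 = 102.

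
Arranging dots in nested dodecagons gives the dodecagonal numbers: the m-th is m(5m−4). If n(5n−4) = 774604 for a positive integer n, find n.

394

Set n(5n−4) = 774604, giving 5n² − 4n − 774604 = 0.
The discriminant is 16 + 20·774604 = 15492096, and √15492096 = 3936.
So n = (4 + 3936) / 10 = 3940/10 = 394.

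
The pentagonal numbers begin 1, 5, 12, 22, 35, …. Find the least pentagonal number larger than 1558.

Solve n(3n−1)/2 > 1558 for integer n.
The largest n with value ≤ 1558 is 32 (since 1520 ≤ 1558 < 1617), so the first above is n = 33, value 1617.

1617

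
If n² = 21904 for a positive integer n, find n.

148

We need n² = 21904, so n = √21904 = 148.
Check: 148² = 21904. ✓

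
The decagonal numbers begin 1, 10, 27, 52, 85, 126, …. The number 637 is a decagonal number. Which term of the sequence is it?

13

Set n(4n−3) = 637, giving 4n² − 3n − 637 = 0.
So n = (3 + 101) / 8 = 104/8 = 13.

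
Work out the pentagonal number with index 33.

The 33rd pentagonal number is n(3n−1)/2 with n = 33.
33·(3·33 − 1)/2 = 33·98/2 = 33·49 = 1617.

1617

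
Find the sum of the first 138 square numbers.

Σ_{i=1}^{138} i² = 138·139·277/6 = 885569.

885569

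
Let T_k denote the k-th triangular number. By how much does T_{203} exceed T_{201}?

203·204/2 = 20706 and 201·202/2 = 20301.
Difference: 20706 − 20301 = 405.

405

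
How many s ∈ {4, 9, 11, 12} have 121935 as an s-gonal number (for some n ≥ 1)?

1

s = 4: P(4, 349) = 121801 and P(4, 350) = 122500; 121935 is not s-gonal.
s = 9: P(9, 187) = 121924 and P(9, 188) = 123234; 121935 is not s-gonal.
s = 11: P(11, 165) = 121935. ✓
s = 12: P(12, 156) = 121056 and P(12, 157) = 122617; 121935 is not s-gonal.
Hits: s ∈ {11} → 1.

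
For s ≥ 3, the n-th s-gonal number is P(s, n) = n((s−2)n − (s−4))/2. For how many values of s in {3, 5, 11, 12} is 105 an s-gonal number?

2

s = 3: P(3, 14) = 105. ✓
s = 5: P(5, 8) = 92 and P(5, 9) = 117; 105 is not s-gonal.
s = 11: P(11, 5) = 95 and P(11, 6) = 141; 105 is not s-gonal.
s = 12: P(12, 5) = 105. ✓
Hits: s ∈ {3, 12} → 2.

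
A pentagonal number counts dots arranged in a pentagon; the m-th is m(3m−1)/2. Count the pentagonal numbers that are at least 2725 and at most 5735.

20

The n-th pentagonal number is n(3n−1)/2.
Smallest index with value ≥ 2725: n = 43 (giving 2752).
Largest index with value ≤ 5735: n = 62 (giving 5735).
Indices 43 through 62: 20 terms.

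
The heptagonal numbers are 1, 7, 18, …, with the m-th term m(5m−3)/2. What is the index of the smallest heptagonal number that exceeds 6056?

Solve n(5n−3)/2 > 6056 for integer n.
The largest n with value ≤ 6056 is 49 (since 5929 ≤ 6056 < 6175), so the first above is n = 50, value 6175.

50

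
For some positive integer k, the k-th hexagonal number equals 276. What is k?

Set n(2n−1) = 276, giving 2n² − n − 276 = 0.
The discriminant is 1 + 8·276 = 2209, and √2209 = 47.
So n = (1 + 47) / 4 = 48/4 = 12.

12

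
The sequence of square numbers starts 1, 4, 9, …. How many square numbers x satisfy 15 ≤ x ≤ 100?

The n-th square number is n².
Smallest index with value ≥ 15: n = 4 (giving 16).
Largest index with value ≤ 100: n = 10 (giving 100).
Indices 4 through 10: 7 terms.

7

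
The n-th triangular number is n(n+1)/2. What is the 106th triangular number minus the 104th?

211

106·107/2 = 5671 and 104·105/2 = 5460.
Difference: 5671 − 5460 = 211.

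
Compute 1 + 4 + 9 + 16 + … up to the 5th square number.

55

Σ_{i=1}^{5} i² = 5·6·11/6 = 55.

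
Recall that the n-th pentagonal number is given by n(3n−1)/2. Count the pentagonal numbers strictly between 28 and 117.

The n-th pentagonal number is n(3n−1)/2.
Smallest index with value > 28: n = 5 (giving 35).
Largest index with value < 117: n = 8 (giving 92).
Indices 5 through 8: 4 terms.

4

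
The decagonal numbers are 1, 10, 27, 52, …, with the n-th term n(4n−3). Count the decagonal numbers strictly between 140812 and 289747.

The n-th decagonal number is n(4n−3).
Smallest index with value > 140812: n = 189 (giving 142317).
Largest index with value < 289747: n = 269 (giving 288637).
Indices 189 through 269: 81 terms.

81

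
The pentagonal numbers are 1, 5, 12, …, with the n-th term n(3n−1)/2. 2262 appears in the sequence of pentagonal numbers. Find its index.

39

Set n(3n−1)/2 = 2262, giving 3n² − n − 4524 = 0.
So n = (1 + 233) / 6 = 234/6 = 39.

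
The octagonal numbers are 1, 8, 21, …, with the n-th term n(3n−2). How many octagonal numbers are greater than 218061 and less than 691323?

211

The n-th octagonal number is n(3n−2).
Smallest index with value > 218061: n = 270 (giving 218160).
Largest index with value < 691323: n = 480 (giving 690240).
Indices 270 through 480: 211 terms.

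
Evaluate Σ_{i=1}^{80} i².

Σ_{i=1}^{80} i² = 80·81·161/6 = 173880.

173880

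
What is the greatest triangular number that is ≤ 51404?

51360

Solve n(n+1)/2 ≤ 51404 for integer n.
n = 320 gives 51360 ≤ 51404, while n = 321 gives 51681 > 51404; so the answer is 51360.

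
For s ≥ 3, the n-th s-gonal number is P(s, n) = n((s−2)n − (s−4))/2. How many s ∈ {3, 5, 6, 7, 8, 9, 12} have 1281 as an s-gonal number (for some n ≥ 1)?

1

s = 3: P(3, 50) = 1275 and P(3, 51) = 1326; 1281 is not s-gonal.
s = 5: P(5, 29) = 1247 and P(5, 30) = 1335; 1281 is not s-gonal.
s = 6: P(6, 25) = 1225 and P(6, 26) = 1326; 1281 is not s-gonal.
s = 7: P(7, 22) = 1177 and P(7, 23) = 1288; 1281 is not s-gonal.
s = 8: P(8, 21) = 1281. ✓
s = 9: P(9, 19) = 1216 and P(9, 20) = 1350; 1281 is not s-gonal.
s = 12: P(12, 16) = 1216 and P(12, 17) = 1377; 1281 is not s-gonal.
Hits: s ∈ {8} → 1.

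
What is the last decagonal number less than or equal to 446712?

Solve n(4n−3) ≤ 446712 for integer n.
n = 334 gives 445222 ≤ 446712, while n = 335 gives 447895 > 446712; so the answer is 445222.

445222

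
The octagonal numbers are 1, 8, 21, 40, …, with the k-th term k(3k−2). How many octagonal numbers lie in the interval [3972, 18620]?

43

The n-th octagonal number is n(3n−2).
Smallest index with value ≥ 3972: n = 37 (giving 4033).
Largest index with value ≤ 18620: n = 79 (giving 18565).
Indices 37 through 79: 43 terms.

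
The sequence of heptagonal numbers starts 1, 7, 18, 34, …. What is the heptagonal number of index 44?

4774

The 44th heptagonal number is n(5n−3)/2 with n = 44.
44·(5·44 − 3)/2 = 44·217/2 = 4774.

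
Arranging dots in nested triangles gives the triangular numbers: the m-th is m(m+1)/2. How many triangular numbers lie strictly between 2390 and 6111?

42

The n-th triangular number is n(n+1)/2.
Smallest index with value > 2390: n = 69 (giving 2415).
Largest index with value < 6111: n = 110 (giving 6105).
Indices 69 through 110: 42 terms.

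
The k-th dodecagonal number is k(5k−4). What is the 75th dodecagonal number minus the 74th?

Consecutive dodecagonal numbers differ by 10n − 9: here 10·75 − 9 = 741.

741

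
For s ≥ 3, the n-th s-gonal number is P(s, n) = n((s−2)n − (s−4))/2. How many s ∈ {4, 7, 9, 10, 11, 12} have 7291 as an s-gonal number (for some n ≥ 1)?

s = 4: P(4, 85) = 7225 and P(4, 86) = 7396; 7291 is not s-gonal.
s = 7: P(7, 54) = 7209 and P(7, 55) = 7480; 7291 is not s-gonal.
s = 9: P(9, 46) = 7291. ✓
s = 10: P(10, 43) = 7267 and P(10, 44) = 7612; 7291 is not s-gonal.
s = 11: P(11, 40) = 7060 and P(11, 41) = 7421; 7291 is not s-gonal.
s = 12: P(12, 38) = 7068 and P(12, 39) = 7449; 7291 is not s-gonal.
Hits: s ∈ {9} → 1.

1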